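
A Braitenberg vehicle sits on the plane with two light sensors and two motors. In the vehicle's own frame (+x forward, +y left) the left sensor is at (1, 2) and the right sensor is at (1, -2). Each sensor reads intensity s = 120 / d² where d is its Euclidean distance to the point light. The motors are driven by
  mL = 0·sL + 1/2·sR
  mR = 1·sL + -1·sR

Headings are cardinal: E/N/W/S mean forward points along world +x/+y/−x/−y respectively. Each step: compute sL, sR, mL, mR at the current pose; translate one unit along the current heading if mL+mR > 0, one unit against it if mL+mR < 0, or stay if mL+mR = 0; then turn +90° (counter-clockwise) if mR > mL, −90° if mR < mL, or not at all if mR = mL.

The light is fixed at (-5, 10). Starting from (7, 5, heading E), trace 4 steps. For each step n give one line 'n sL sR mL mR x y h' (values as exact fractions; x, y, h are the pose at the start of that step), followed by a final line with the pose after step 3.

n=0: pose=(7,5,E); sL=60/89, sR=60/109; mL=30/109, mR=1200/9701; mL+mR=3870/9701 → advance +1; mR−mL=-1470/9701 → turn -1·90°
n=1: pose=(8,5,S); sL=40/87, sR=120/157; mL=60/157, mR=-4160/13659; mL+mR=1060/13659 → advance +1; mR−mL=-9380/13659 → turn -1·90°
n=2: pose=(8,4,W); sL=15/26, sR=3/4; mL=3/8, mR=-9/52; mL+mR=21/104 → advance +1; mR−mL=-57/104 → turn -1·90°
n=3: pose=(7,4,N); sL=24/25, sR=120/221; mL=60/221, mR=2304/5525; mL+mR=3804/5525 → advance +1; mR−mL=804/5525 → turn +1·90°

0 60/89 60/109 30/109 1200/9701 7 5 E
1 40/87 120/157 60/157 -4160/13659 8 5 S
2 15/26 3/4 3/8 -9/52 8 4 W
3 24/25 120/221 60/221 2304/5525 7 4 N
final 7 5 W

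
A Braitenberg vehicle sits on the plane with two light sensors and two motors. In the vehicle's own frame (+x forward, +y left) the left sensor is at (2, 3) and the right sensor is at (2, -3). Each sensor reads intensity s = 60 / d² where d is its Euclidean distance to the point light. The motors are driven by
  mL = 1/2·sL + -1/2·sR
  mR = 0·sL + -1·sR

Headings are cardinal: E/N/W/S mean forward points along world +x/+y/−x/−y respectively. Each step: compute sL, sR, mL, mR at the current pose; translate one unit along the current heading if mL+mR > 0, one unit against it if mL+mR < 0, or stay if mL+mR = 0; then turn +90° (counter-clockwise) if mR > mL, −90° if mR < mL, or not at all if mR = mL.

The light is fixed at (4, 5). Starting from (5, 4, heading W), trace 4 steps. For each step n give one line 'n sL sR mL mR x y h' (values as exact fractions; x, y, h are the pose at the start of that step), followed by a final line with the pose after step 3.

n=0: pose=(5,4,W); sL=60/17, sR=12; mL=-72/17, mR=-12; mL+mR=-276/17 → advance -1; mR−mL=-132/17 → turn -1·90°
n=1: pose=(6,4,N); sL=30, sR=30/13; mL=180/13, mR=-30/13; mL+mR=150/13 → advance +1; mR−mL=-210/13 → turn -1·90°
n=2: pose=(6,5,E); sL=12/5, sR=12/5; mL=0, mR=-12/5; mL+mR=-12/5 → advance -1; mR−mL=-12/5 → turn -1·90°
n=3: pose=(5,5,S); sL=3, sR=15/2; mL=-9/4, mR=-15/2; mL+mR=-39/4 → advance -1; mR−mL=-21/4 → turn -1·90°

0 60/17 12 -72/17 -12 5 4 W
1 30 30/13 180/13 -30/13 6 4 N
2 12/5 12/5 0 -12/5 6 5 E
3 3 15/2 -9/4 -15/2 5 5 S
final 5 6 W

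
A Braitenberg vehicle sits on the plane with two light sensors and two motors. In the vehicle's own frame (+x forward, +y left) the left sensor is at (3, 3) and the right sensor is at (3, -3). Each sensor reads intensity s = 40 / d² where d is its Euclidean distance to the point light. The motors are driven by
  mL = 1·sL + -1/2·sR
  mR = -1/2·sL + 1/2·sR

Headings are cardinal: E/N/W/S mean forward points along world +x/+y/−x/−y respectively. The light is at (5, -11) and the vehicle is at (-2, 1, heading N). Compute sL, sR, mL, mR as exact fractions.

8/65 40/241 628/15665 336/15665

left sensor world pos  = (-5, 4); dL² = 325
right sensor world pos = (1, 4); dR² = 241
sL = 40/325 = 8/65
sR = 40/241 = 40/241
mL = 1·sL + -1/2·sR = 628/15665
mR = -1/2·sL + 1/2·sR = 336/15665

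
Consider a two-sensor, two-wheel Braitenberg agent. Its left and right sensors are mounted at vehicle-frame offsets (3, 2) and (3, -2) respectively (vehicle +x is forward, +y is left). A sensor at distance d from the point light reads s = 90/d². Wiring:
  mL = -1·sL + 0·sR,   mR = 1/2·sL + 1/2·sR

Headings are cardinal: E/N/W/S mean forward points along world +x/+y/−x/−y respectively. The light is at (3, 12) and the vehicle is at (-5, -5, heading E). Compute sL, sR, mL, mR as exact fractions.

left sensor world pos  = (-2, -3); dL² = 250
right sensor world pos = (-2, -7); dR² = 386
sL = 90/250 = 9/25
sR = 90/386 = 45/193
mL = -1·sL + 0·sR = -9/25
mR = 1/2·sL + 1/2·sR = 1431/4825

9/25 45/193 -9/25 1431/4825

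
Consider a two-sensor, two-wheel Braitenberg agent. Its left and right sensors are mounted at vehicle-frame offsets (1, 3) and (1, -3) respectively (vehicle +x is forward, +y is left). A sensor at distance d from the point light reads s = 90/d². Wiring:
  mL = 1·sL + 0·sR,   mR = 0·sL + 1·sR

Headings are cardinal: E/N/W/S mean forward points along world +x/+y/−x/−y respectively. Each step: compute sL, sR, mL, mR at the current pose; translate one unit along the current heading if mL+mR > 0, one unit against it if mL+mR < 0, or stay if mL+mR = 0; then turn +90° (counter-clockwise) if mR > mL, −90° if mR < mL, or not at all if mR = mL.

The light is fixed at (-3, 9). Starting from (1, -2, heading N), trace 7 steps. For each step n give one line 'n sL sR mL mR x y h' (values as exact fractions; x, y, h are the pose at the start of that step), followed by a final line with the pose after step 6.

n=0: pose=(1,-2,N); sL=90/101, sR=90/149; mL=90/101, mR=90/149; mL+mR=22500/15049 → advance +1; mR−mL=-4320/15049 → turn -1·90°
n=1: pose=(1,-1,E); sL=45/37, sR=45/97; mL=45/37, mR=45/97; mL+mR=6030/3589 → advance +1; mR−mL=-2700/3589 → turn -1·90°
n=2: pose=(2,-1,S); sL=18/37, sR=18/25; mL=18/37, mR=18/25; mL+mR=1116/925 → advance +1; mR−mL=216/925 → turn +1·90°
n=3: pose=(2,-2,E); sL=9/10, sR=45/116; mL=9/10, mR=45/116; mL+mR=747/580 → advance +1; mR−mL=-297/580 → turn -1·90°
n=4: pose=(3,-2,S); sL=2/5, sR=10/17; mL=2/5, mR=10/17; mL+mR=84/85 → advance +1; mR−mL=16/85 → turn +1·90°
n=5: pose=(3,-3,E); sL=9/13, sR=45/137; mL=9/13, mR=45/137; mL+mR=1818/1781 → advance +1; mR−mL=-648/1781 → turn -1·90°
n=6: pose=(4,-3,S); sL=90/269, sR=18/37; mL=90/269, mR=18/37; mL+mR=8172/9953 → advance +1; mR−mL=1512/9953 → turn +1·90°

0 90/101 90/149 90/101 90/149 1 -2 N
1 45/37 45/97 45/37 45/97 1 -1 E
2 18/37 18/25 18/37 18/25 2 -1 S
3 9/10 45/116 9/10 45/116 2 -2 E
4 2/5 10/17 2/5 10/17 3 -2 S
5 9/13 45/137 9/13 45/137 3 -3 E
6 90/269 18/37 90/269 18/37 4 -3 S
final 4 -4 E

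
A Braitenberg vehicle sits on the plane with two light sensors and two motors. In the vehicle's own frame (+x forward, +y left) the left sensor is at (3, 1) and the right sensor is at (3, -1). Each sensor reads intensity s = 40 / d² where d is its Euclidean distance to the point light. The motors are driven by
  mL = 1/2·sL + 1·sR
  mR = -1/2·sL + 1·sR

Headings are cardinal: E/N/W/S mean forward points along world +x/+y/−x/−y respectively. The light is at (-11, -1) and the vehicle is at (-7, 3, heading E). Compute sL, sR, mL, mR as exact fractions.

left sensor world pos  = (-4, 4); dL² = 74
right sensor world pos = (-4, 2); dR² = 58
sL = 40/74 = 20/37
sR = 40/58 = 20/29
mL = 1/2·sL + 1·sR = 1030/1073
mR = -1/2·sL + 1·sR = 450/1073

20/37 20/29 1030/1073 450/1073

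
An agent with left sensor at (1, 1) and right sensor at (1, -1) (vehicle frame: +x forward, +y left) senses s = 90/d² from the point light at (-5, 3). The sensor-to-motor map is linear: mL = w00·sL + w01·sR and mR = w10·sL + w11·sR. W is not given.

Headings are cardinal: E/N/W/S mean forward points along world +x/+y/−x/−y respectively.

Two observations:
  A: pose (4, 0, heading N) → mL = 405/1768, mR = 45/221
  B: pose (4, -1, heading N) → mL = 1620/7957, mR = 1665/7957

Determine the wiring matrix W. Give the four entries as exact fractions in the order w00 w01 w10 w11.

obs A: pose=(4,0,N) → sL=45/34, sR=45/52, mL=405/1768, mR=45/221
obs B: pose=(4,-1,N) → sL=90/73, sR=90/109, mL=1620/7957, mR=1665/7957
sensor matrix S = [[45/34, 45/52], [90/73, 90/109]]; det S = 91125/3516994
solve [mL_A; mL_B] = S·[w00; w01] and [mR_A; mR_B] = S·[w10; w11]:
  w00 = 1/2, w01 = -1/2, w10 = -1/2, w11 = 1

1/2 -1/2 -1/2 1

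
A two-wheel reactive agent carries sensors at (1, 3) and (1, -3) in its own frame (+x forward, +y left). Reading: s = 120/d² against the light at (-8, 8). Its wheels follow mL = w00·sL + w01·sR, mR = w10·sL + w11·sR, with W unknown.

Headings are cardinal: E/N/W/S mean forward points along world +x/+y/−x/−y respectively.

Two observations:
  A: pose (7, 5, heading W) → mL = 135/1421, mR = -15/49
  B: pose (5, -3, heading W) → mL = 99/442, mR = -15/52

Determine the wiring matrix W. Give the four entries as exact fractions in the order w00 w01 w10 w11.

-1 1 0 -1/2

obs A: pose=(7,5,W) → sL=15/29, sR=30/49, mL=135/1421, mR=-15/49
obs B: pose=(5,-3,W) → sL=6/17, sR=15/26, mL=99/442, mR=-15/52
sensor matrix S = [[15/29, 30/49], [6/17, 15/26]]; det S = 51705/628082
solve [mL_A; mL_B] = S·[w00; w01] and [mR_A; mR_B] = S·[w10; w11]:
  w00 = -1, w01 = 1, w10 = 0, w11 = -1/2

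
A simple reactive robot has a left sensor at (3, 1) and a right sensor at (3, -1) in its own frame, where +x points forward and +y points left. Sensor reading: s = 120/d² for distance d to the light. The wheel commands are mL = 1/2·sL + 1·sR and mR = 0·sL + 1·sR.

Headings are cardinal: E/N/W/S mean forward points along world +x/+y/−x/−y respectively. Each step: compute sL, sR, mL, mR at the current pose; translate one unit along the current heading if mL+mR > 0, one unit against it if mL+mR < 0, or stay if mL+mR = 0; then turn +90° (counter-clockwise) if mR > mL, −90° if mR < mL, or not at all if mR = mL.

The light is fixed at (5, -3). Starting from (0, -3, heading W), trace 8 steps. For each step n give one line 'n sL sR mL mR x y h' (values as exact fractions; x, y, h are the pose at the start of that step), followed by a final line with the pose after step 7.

0 24/13 24/13 36/13 24/13 0 -3 W
1 60/29 60/17 2250/493 60/17 -1 -3 N
2 120/13 40/3 700/39 40/3 -1 -2 E
3 6 3 6 3 0 -2 S
4 24/13 24/13 36/13 24/13 0 -3 W
5 60/29 60/17 2250/493 60/17 -1 -3 N
6 120/13 40/3 700/39 40/3 -1 -2 E
7 6 3 6 3 0 -2 S
final 0 -3 W

n=0: pose=(0,-3,W); sL=24/13, sR=24/13; mL=36/13, mR=24/13; mL+mR=60/13 → advance +1; mR−mL=-12/13 → turn -1·90°
n=1: pose=(-1,-3,N); sL=60/29, sR=60/17; mL=2250/493, mR=60/17; mL+mR=3990/493 → advance +1; mR−mL=-30/29 → turn -1·90°
n=2: pose=(-1,-2,E); sL=120/13, sR=40/3; mL=700/39, mR=40/3; mL+mR=1220/39 → advance +1; mR−mL=-60/13 → turn -1·90°
n=3: pose=(0,-2,S); sL=6, sR=3; mL=6, mR=3; mL+mR=9 → advance +1; mR−mL=-3 → turn -1·90°
n=4: pose=(0,-3,W); sL=24/13, sR=24/13; mL=36/13, mR=24/13; mL+mR=60/13 → advance +1; mR−mL=-12/13 → turn -1·90°
n=5: pose=(-1,-3,N); sL=60/29, sR=60/17; mL=2250/493, mR=60/17; mL+mR=3990/493 → advance +1; mR−mL=-30/29 → turn -1·90°
n=6: pose=(-1,-2,E); sL=120/13, sR=40/3; mL=700/39, mR=40/3; mL+mR=1220/39 → advance +1; mR−mL=-60/13 → turn -1·90°
n=7: pose=(0,-2,S); sL=6, sR=3; mL=6, mR=3; mL+mR=9 → advance +1; mR−mL=-3 → turn -1·90°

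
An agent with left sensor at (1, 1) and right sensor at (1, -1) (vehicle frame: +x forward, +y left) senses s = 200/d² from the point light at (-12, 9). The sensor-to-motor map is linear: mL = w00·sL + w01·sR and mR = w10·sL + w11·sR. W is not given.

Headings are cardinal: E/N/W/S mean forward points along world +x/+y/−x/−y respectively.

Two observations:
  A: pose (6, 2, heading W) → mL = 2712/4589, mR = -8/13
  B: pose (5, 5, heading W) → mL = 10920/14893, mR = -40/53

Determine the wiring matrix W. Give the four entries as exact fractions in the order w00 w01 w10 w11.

obs A: pose=(6,2,W) → sL=200/353, sR=8/13, mL=2712/4589, mR=-8/13
obs B: pose=(5,5,W) → sL=200/281, sR=40/53, mL=10920/14893, mR=-40/53
sensor matrix S = [[200/353, 8/13], [200/281, 40/53]]; det S = -710400/68343977
solve [mL_A; mL_B] = S·[w00; w01] and [mR_A; mR_B] = S·[w10; w11]:
  w00 = 1/2, w01 = 1/2, w10 = 0, w11 = -1

1/2 1/2 0 -1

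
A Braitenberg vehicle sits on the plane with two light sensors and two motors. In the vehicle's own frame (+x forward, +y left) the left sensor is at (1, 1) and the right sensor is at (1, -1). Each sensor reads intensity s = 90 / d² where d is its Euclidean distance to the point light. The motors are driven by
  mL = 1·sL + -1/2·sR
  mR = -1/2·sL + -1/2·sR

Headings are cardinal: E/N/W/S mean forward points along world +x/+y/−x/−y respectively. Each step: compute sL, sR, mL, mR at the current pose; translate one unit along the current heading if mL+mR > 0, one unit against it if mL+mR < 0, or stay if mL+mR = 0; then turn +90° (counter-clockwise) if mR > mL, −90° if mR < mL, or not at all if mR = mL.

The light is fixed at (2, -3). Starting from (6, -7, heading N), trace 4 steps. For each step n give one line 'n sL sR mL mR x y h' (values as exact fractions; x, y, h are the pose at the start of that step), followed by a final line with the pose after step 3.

n=0: pose=(6,-7,N); sL=5, sR=45/17; mL=125/34, mR=-65/17; mL+mR=-5/34 → advance -1; mR−mL=-15/2 → turn -1·90°
n=1: pose=(6,-8,E); sL=90/41, sR=90/61; mL=3645/2501, mR=-4590/2501; mL+mR=-945/2501 → advance -1; mR−mL=-135/41 → turn -1·90°
n=2: pose=(5,-8,S); sL=45/26, sR=9/4; mL=63/104, mR=-207/104; mL+mR=-18/13 → advance -1; mR−mL=-135/52 → turn -1·90°
n=3: pose=(5,-7,W); sL=90/29, sR=90/13; mL=-135/377, mR=-1890/377; mL+mR=-2025/377 → advance -1; mR−mL=-135/29 → turn -1·90°

0 5 45/17 125/34 -65/17 6 -7 N
1 90/41 90/61 3645/2501 -4590/2501 6 -8 E
2 45/26 9/4 63/104 -207/104 5 -8 S
3 90/29 90/13 -135/377 -1890/377 5 -7 W
final 6 -7 N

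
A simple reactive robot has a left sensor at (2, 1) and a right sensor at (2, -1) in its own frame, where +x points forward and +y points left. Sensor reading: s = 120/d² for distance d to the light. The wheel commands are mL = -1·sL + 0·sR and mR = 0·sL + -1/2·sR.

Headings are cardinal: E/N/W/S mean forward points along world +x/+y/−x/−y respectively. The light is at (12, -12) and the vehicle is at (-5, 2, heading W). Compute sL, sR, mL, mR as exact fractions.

12/53 60/293 -12/53 -30/293

left sensor world pos  = (-7, 1); dL² = 530
right sensor world pos = (-7, 3); dR² = 586
sL = 120/530 = 12/53
sR = 120/586 = 60/293
mL = -1·sL + 0·sR = -12/53
mR = 0·sL + -1/2·sR = -30/293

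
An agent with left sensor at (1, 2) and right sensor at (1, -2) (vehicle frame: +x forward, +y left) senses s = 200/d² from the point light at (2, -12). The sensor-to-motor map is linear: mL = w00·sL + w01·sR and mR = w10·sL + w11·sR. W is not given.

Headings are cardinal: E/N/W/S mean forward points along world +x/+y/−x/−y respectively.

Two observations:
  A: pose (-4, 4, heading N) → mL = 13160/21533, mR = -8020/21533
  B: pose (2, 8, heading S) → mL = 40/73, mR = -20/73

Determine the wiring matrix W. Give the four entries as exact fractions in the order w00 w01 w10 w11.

1/2 1/2 1/2 -1

obs A: pose=(-4,4,N) → sL=200/353, sR=40/61, mL=13160/21533, mR=-8020/21533
obs B: pose=(2,8,S) → sL=40/73, sR=40/73, mL=40/73, mR=-20/73
sensor matrix S = [[200/353, 40/61], [40/73, 40/73]]; det S = -76800/1571909
solve [mL_A; mL_B] = S·[w00; w01] and [mR_A; mR_B] = S·[w10; w11]:
  w00 = 1/2, w01 = 1/2, w10 = 1/2, w11 = -1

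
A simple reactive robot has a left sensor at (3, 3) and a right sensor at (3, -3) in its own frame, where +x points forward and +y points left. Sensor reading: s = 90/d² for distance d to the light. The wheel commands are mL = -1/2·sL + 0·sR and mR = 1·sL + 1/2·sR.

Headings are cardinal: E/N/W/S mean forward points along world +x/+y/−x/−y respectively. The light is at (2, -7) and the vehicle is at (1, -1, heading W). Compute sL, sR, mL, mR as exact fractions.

18/5 90/97 -9/5 1971/485

left sensor world pos  = (-2, -4); dL² = 25
right sensor world pos = (-2, 2); dR² = 97
sL = 90/25 = 18/5
sR = 90/97 = 90/97
mL = -1/2·sL + 0·sR = -9/5
mR = 1·sL + 1/2·sR = 1971/485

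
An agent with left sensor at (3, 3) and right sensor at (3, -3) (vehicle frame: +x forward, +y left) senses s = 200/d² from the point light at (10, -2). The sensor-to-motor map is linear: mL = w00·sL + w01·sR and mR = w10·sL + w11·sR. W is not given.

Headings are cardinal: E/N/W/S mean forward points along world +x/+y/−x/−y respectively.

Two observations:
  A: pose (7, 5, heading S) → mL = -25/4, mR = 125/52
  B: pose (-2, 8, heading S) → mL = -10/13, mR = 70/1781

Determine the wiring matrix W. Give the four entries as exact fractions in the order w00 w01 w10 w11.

obs A: pose=(7,5,S) → sL=25/2, sR=50/13, mL=-25/4, mR=125/52
obs B: pose=(-2,8,S) → sL=20/13, sR=100/137, mL=-10/13, mR=70/1781
sensor matrix S = [[25/2, 50/13], [20/13, 100/137]]; det S = 74250/23153
solve [mL_A; mL_B] = S·[w00; w01] and [mR_A; mR_B] = S·[w10; w11]:
  w00 = -1/2, w01 = 0, w10 = 1/2, w11 = -1

-1/2 0 1/2 -1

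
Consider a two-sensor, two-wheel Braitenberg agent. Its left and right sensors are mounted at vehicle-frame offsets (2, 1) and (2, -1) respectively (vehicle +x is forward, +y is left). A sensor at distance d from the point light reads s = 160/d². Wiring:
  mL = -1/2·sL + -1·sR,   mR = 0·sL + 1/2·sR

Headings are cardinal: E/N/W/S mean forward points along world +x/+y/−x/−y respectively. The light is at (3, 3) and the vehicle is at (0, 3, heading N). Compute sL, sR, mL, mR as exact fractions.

8 20 -24 10

left sensor world pos  = (-1, 5); dL² = 20
right sensor world pos = (1, 5); dR² = 8
sL = 160/20 = 8
sR = 160/8 = 20
mL = -1/2·sL + -1·sR = -24
mR = 0·sL + 1/2·sR = 10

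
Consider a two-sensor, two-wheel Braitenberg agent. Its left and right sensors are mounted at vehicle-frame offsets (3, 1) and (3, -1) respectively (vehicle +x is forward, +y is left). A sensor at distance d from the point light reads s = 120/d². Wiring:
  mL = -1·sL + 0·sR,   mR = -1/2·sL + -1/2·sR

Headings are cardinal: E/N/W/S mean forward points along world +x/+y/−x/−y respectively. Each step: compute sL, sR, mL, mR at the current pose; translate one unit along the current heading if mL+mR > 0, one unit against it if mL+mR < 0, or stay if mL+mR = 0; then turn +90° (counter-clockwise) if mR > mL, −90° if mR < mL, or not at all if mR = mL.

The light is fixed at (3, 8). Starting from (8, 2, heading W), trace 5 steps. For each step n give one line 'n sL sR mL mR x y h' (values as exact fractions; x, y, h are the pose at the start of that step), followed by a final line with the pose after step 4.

0 120/53 120/29 -120/53 -4920/1537 8 2 W
1 60/17 60/29 -60/17 -1380/493 9 2 N
2 120/73 8/3 -120/73 -472/219 9 1 W
3 30/13 3/2 -30/13 -99/52 10 1 N
4 120/97 24/13 -120/97 -1944/1261 10 0 W
final 11 0 N

n=0: pose=(8,2,W); sL=120/53, sR=120/29; mL=-120/53, mR=-4920/1537; mL+mR=-8400/1537 → advance -1; mR−mL=-1440/1537 → turn -1·90°
n=1: pose=(9,2,N); sL=60/17, sR=60/29; mL=-60/17, mR=-1380/493; mL+mR=-3120/493 → advance -1; mR−mL=360/493 → turn +1·90°
n=2: pose=(9,1,W); sL=120/73, sR=8/3; mL=-120/73, mR=-472/219; mL+mR=-832/219 → advance -1; mR−mL=-112/219 → turn -1·90°
n=3: pose=(10,1,N); sL=30/13, sR=3/2; mL=-30/13, mR=-99/52; mL+mR=-219/52 → advance -1; mR−mL=21/52 → turn +1·90°
n=4: pose=(10,0,W); sL=120/97, sR=24/13; mL=-120/97, mR=-1944/1261; mL+mR=-3504/1261 → advance -1; mR−mL=-384/1261 → turn -1·90°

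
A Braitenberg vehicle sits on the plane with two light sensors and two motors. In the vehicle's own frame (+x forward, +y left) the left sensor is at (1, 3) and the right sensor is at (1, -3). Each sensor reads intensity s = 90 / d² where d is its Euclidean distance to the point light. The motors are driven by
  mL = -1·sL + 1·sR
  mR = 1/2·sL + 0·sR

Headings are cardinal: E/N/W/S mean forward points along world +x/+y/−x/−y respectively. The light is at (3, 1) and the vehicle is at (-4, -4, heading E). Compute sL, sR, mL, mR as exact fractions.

9/4 9/10 -27/20 9/8

left sensor world pos  = (-3, -1); dL² = 40
right sensor world pos = (-3, -7); dR² = 100
sL = 90/40 = 9/4
sR = 90/100 = 9/10
mL = -1·sL + 1·sR = -27/20
mR = 1/2·sL + 0·sR = 9/8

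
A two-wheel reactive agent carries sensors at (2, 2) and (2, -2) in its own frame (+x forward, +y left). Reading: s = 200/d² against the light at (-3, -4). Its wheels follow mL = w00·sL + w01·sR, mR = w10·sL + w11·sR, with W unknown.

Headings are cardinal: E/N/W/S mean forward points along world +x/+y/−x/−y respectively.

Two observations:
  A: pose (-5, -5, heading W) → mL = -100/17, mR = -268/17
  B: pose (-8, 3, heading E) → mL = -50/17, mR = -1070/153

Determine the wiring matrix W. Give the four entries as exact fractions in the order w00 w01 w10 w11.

0 -1/2 -1/2 -1

obs A: pose=(-5,-5,W) → sL=8, sR=200/17, mL=-100/17, mR=-268/17
obs B: pose=(-8,3,E) → sL=20/9, sR=100/17, mL=-50/17, mR=-1070/153
sensor matrix S = [[8, 200/17], [20/9, 100/17]]; det S = 3200/153
solve [mL_A; mL_B] = S·[w00; w01] and [mR_A; mR_B] = S·[w10; w11]:
  w00 = 0, w01 = -1/2, w10 = -1/2, w11 = -1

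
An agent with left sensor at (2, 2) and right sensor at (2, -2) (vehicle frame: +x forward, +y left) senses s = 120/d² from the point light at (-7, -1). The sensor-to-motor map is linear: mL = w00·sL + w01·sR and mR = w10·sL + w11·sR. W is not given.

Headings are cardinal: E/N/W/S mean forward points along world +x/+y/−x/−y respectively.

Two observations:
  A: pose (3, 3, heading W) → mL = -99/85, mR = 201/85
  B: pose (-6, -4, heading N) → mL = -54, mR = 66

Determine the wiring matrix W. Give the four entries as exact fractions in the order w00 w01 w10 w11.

-1 1/2 1 1/2

obs A: pose=(3,3,W) → sL=30/17, sR=6/5, mL=-99/85, mR=201/85
obs B: pose=(-6,-4,N) → sL=60, sR=12, mL=-54, mR=66
sensor matrix S = [[30/17, 6/5], [60, 12]]; det S = -864/17
solve [mL_A; mL_B] = S·[w00; w01] and [mR_A; mR_B] = S·[w10; w11]:
  w00 = -1, w01 = 1/2, w10 = 1, w11 = 1/2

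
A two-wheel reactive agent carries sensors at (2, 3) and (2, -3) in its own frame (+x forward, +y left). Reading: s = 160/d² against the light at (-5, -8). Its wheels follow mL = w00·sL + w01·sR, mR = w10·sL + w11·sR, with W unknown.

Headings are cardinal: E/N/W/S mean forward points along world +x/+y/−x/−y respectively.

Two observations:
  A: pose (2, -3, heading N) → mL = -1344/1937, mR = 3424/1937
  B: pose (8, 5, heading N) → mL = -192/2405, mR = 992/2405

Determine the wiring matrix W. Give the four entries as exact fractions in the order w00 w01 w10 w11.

-1/2 1/2 1/2 1/2

obs A: pose=(2,-3,N) → sL=32/13, sR=160/149, mL=-1344/1937, mR=3424/1937
obs B: pose=(8,5,N) → sL=32/65, sR=160/481, mL=-192/2405, mR=992/2405
sensor matrix S = [[32/13, 160/149], [32/65, 160/481]]; det S = 270336/931697
solve [mL_A; mL_B] = S·[w00; w01] and [mR_A; mR_B] = S·[w10; w11]:
  w00 = -1/2, w01 = 1/2, w10 = 1/2, w11 = 1/2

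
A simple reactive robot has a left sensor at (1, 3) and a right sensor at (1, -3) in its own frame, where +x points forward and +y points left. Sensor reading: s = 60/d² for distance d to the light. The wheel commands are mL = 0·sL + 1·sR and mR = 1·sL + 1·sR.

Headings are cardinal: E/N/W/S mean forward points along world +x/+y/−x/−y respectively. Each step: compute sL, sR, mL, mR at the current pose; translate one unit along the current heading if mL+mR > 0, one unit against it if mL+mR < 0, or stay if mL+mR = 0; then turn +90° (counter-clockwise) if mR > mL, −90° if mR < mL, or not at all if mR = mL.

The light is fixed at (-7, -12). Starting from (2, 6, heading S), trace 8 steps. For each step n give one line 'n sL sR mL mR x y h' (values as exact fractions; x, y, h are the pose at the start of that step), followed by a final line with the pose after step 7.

0 60/433 12/65 12/65 9096/28145 2 6 S
1 3/25 15/74 15/74 597/1850 2 5 E
2 60/373 60/493 60/493 51960/183889 3 5 N
3 10/51 10/87 10/87 460/1479 3 6 W
4 60/433 12/65 12/65 9096/28145 2 6 S
5 3/25 15/74 15/74 597/1850 2 5 E
6 60/373 60/493 60/493 51960/183889 3 5 N
7 10/51 10/87 10/87 460/1479 3 6 W
final 2 6 S

n=0: pose=(2,6,S); sL=60/433, sR=12/65; mL=12/65, mR=9096/28145; mL+mR=14292/28145 → advance +1; mR−mL=60/433 → turn +1·90°
n=1: pose=(2,5,E); sL=3/25, sR=15/74; mL=15/74, mR=597/1850; mL+mR=486/925 → advance +1; mR−mL=3/25 → turn +1·90°
n=2: pose=(3,5,N); sL=60/373, sR=60/493; mL=60/493, mR=51960/183889; mL+mR=74340/183889 → advance +1; mR−mL=60/373 → turn +1·90°
n=3: pose=(3,6,W); sL=10/51, sR=10/87; mL=10/87, mR=460/1479; mL+mR=210/493 → advance +1; mR−mL=10/51 → turn +1·90°
n=4: pose=(2,6,S); sL=60/433, sR=12/65; mL=12/65, mR=9096/28145; mL+mR=14292/28145 → advance +1; mR−mL=60/433 → turn +1·90°
n=5: pose=(2,5,E); sL=3/25, sR=15/74; mL=15/74, mR=597/1850; mL+mR=486/925 → advance +1; mR−mL=3/25 → turn +1·90°
n=6: pose=(3,5,N); sL=60/373, sR=60/493; mL=60/493, mR=51960/183889; mL+mR=74340/183889 → advance +1; mR−mL=60/373 → turn +1·90°
n=7: pose=(3,6,W); sL=10/51, sR=10/87; mL=10/87, mR=460/1479; mL+mR=210/493 → advance +1; mR−mL=10/51 → turn +1·90°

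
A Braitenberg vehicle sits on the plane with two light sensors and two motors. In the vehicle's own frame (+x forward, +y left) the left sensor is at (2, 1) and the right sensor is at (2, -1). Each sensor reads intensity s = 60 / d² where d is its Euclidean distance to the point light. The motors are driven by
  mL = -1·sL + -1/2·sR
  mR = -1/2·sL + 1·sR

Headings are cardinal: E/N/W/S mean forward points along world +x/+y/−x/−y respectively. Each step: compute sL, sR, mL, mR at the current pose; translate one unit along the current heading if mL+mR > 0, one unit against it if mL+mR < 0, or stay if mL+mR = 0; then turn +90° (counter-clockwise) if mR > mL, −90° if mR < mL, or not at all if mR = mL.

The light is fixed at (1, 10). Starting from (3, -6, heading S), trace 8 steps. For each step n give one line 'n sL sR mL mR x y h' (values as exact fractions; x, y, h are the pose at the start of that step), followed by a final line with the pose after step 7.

n=0: pose=(3,-6,S); sL=20/111, sR=12/65; mL=-1966/7215, mR=682/7215; mL+mR=-428/2405 → advance -1; mR−mL=2648/7215 → turn +1·90°
n=1: pose=(3,-5,E); sL=15/53, sR=15/68; mL=-2835/7208, mR=285/3604; mL+mR=-2265/7208 → advance -1; mR−mL=3405/7208 → turn +1·90°
n=2: pose=(2,-5,N); sL=60/169, sR=60/173; mL=-15450/29237, mR=4950/29237; mL+mR=-10500/29237 → advance -1; mR−mL=20400/29237 → turn +1·90°
n=3: pose=(2,-6,W); sL=6/29, sR=30/113; mL=-1113/3277, mR=531/3277; mL+mR=-582/3277 → advance -1; mR−mL=1644/3277 → turn +1·90°
n=4: pose=(3,-6,S); sL=20/111, sR=12/65; mL=-1966/7215, mR=682/7215; mL+mR=-428/2405 → advance -1; mR−mL=2648/7215 → turn +1·90°
n=5: pose=(3,-5,E); sL=15/53, sR=15/68; mL=-2835/7208, mR=285/3604; mL+mR=-2265/7208 → advance -1; mR−mL=3405/7208 → turn +1·90°
n=6: pose=(2,-5,N); sL=60/169, sR=60/173; mL=-15450/29237, mR=4950/29237; mL+mR=-10500/29237 → advance -1; mR−mL=20400/29237 → turn +1·90°
n=7: pose=(2,-6,W); sL=6/29, sR=30/113; mL=-1113/3277, mR=531/3277; mL+mR=-582/3277 → advance -1; mR−mL=1644/3277 → turn +1·90°

0 20/111 12/65 -1966/7215 682/7215 3 -6 S
1 15/53 15/68 -2835/7208 285/3604 3 -5 E
2 60/169 60/173 -15450/29237 4950/29237 2 -5 N
3 6/29 30/113 -1113/3277 531/3277 2 -6 W
4 20/111 12/65 -1966/7215 682/7215 3 -6 S
5 15/53 15/68 -2835/7208 285/3604 3 -5 E
6 60/169 60/173 -15450/29237 4950/29237 2 -5 N
7 6/29 30/113 -1113/3277 531/3277 2 -6 W
final 3 -6 S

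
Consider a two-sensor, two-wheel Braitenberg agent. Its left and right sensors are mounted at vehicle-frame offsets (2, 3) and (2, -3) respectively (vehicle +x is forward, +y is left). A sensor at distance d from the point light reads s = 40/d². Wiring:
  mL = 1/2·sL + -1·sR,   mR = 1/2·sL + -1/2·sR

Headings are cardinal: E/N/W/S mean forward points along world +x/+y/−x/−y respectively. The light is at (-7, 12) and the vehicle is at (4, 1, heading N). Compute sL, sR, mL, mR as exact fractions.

8/29 40/277 -52/8033 528/8033

left sensor world pos  = (1, 3); dL² = 145
right sensor world pos = (7, 3); dR² = 277
sL = 40/145 = 8/29
sR = 40/277 = 40/277
mL = 1/2·sL + -1·sR = -52/8033
mR = 1/2·sL + -1/2·sR = 528/8033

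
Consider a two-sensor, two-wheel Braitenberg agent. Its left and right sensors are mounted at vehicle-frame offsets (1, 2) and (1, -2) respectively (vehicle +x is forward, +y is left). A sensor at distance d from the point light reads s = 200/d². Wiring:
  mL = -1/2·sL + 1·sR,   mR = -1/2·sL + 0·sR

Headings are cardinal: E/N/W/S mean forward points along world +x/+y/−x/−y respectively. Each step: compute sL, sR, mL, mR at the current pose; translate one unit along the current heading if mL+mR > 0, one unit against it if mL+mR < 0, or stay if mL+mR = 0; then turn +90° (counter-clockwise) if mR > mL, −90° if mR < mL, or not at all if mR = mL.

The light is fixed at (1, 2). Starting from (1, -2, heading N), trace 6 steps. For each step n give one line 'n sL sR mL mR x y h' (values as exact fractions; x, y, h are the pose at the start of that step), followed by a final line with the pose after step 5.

0 200/13 200/13 100/13 -100/13 1 -2 N
1 40 200/37 -540/37 -20 1 -2 E
2 100/13 100/17 450/221 -50/13 0 -2 S
3 200/29 40 1060/29 -100/29 0 -1 W
4 10 50 45 -5 -1 -1 N
5 200 200/17 -1500/17 -100 -1 0 E
final -2 0 S

n=0: pose=(1,-2,N); sL=200/13, sR=200/13; mL=100/13, mR=-100/13; mL+mR=0 → advance +0; mR−mL=-200/13 → turn -1·90°
n=1: pose=(1,-2,E); sL=40, sR=200/37; mL=-540/37, mR=-20; mL+mR=-1280/37 → advance -1; mR−mL=-200/37 → turn -1·90°
n=2: pose=(0,-2,S); sL=100/13, sR=100/17; mL=450/221, mR=-50/13; mL+mR=-400/221 → advance -1; mR−mL=-100/17 → turn -1·90°
n=3: pose=(0,-1,W); sL=200/29, sR=40; mL=1060/29, mR=-100/29; mL+mR=960/29 → advance +1; mR−mL=-40 → turn -1·90°
n=4: pose=(-1,-1,N); sL=10, sR=50; mL=45, mR=-5; mL+mR=40 → advance +1; mR−mL=-50 → turn -1·90°
n=5: pose=(-1,0,E); sL=200, sR=200/17; mL=-1500/17, mR=-100; mL+mR=-3200/17 → advance -1; mR−mL=-200/17 → turn -1·90°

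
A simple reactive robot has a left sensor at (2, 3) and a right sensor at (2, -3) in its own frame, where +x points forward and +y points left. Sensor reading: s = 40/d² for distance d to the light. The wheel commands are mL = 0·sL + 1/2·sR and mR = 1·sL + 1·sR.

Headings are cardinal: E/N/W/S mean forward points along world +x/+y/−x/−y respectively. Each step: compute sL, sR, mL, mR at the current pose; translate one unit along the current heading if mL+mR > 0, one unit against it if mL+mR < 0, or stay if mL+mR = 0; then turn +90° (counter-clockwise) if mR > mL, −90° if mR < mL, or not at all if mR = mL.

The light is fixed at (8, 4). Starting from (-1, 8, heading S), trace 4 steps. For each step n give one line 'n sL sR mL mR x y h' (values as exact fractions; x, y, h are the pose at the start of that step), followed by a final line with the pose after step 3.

0 1 10/37 5/37 47/37 -1 8 S
1 8/17 40/49 20/49 1072/833 -1 7 E
2 20/73 4/5 2/5 392/365 0 7 N
3 40/101 40/149 20/149 10000/15049 0 8 W
final -1 8 S

n=0: pose=(-1,8,S); sL=1, sR=10/37; mL=5/37, mR=47/37; mL+mR=52/37 → advance +1; mR−mL=42/37 → turn +1·90°
n=1: pose=(-1,7,E); sL=8/17, sR=40/49; mL=20/49, mR=1072/833; mL+mR=1412/833 → advance +1; mR−mL=732/833 → turn +1·90°
n=2: pose=(0,7,N); sL=20/73, sR=4/5; mL=2/5, mR=392/365; mL+mR=538/365 → advance +1; mR−mL=246/365 → turn +1·90°
n=3: pose=(0,8,W); sL=40/101, sR=40/149; mL=20/149, mR=10000/15049; mL+mR=12020/15049 → advance +1; mR−mL=7980/15049 → turn +1·90°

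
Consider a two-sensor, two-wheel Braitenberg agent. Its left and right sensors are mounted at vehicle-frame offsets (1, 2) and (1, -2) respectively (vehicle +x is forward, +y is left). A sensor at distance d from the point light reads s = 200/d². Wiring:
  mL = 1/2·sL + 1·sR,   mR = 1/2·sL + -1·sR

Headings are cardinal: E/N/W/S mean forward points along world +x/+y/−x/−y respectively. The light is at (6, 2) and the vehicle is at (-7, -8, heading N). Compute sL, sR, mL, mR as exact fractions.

left sensor world pos  = (-9, -7); dL² = 306
right sensor world pos = (-5, -7); dR² = 202
sL = 200/306 = 100/153
sR = 200/202 = 100/101
mL = 1/2·sL + 1·sR = 20350/15453
mR = 1/2·sL + -1·sR = -10250/15453

100/153 100/101 20350/15453 -10250/15453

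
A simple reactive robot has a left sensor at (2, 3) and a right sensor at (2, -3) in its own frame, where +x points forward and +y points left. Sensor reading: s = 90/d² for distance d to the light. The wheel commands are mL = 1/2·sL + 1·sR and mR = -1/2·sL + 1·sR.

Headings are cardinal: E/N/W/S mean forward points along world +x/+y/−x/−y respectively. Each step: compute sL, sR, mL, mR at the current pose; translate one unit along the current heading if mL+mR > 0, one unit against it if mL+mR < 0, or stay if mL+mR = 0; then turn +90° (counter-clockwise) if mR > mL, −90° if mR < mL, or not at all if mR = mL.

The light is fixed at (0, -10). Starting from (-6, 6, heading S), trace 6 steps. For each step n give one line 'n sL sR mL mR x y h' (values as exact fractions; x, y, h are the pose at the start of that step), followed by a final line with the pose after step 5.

n=0: pose=(-6,6,S); sL=18/41, sR=90/277; mL=6183/11357, mR=1197/11357; mL+mR=180/277 → advance +1; mR−mL=-18/41 → turn -1·90°
n=1: pose=(-6,5,W); sL=45/104, sR=45/194; mL=9045/20176, mR=315/20176; mL+mR=45/97 → advance +1; mR−mL=-45/104 → turn -1·90°
n=2: pose=(-7,5,N); sL=90/389, sR=18/61; mL=9747/23729, mR=4257/23729; mL+mR=36/61 → advance +1; mR−mL=-90/389 → turn -1·90°
n=3: pose=(-7,6,E); sL=45/193, sR=45/97; mL=21735/37442, mR=13005/37442; mL+mR=90/97 → advance +1; mR−mL=-45/193 → turn -1·90°
n=4: pose=(-6,6,S); sL=18/41, sR=90/277; mL=6183/11357, mR=1197/11357; mL+mR=180/277 → advance +1; mR−mL=-18/41 → turn -1·90°
n=5: pose=(-6,5,W); sL=45/104, sR=45/194; mL=9045/20176, mR=315/20176; mL+mR=45/97 → advance +1; mR−mL=-45/104 → turn -1·90°

0 18/41 90/277 6183/11357 1197/11357 -6 6 S
1 45/104 45/194 9045/20176 315/20176 -6 5 W
2 90/389 18/61 9747/23729 4257/23729 -7 5 N
3 45/193 45/97 21735/37442 13005/37442 -7 6 E
4 18/41 90/277 6183/11357 1197/11357 -6 6 S
5 45/104 45/194 9045/20176 315/20176 -6 5 W
final -7 5 N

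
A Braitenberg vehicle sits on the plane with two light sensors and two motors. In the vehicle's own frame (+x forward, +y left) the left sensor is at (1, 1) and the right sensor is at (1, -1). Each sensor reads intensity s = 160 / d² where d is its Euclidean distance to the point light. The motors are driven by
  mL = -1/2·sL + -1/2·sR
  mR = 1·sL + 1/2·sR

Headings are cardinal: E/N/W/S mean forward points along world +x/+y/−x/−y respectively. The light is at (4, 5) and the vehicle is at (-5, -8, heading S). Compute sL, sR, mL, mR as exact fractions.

left sensor world pos  = (-4, -9); dL² = 260
right sensor world pos = (-6, -9); dR² = 296
sL = 160/260 = 8/13
sR = 160/296 = 20/37
mL = -1/2·sL + -1/2·sR = -278/481
mR = 1·sL + 1/2·sR = 426/481

8/13 20/37 -278/481 426/481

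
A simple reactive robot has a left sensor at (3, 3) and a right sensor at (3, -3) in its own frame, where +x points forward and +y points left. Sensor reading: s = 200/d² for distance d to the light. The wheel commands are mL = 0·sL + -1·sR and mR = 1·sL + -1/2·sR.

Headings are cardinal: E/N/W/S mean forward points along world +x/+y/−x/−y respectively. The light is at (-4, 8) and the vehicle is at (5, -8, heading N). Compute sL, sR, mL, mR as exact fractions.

40/41 200/313 -200/313 8420/12833

left sensor world pos  = (2, -5); dL² = 205
right sensor world pos = (8, -5); dR² = 313
sL = 200/205 = 40/41
sR = 200/313 = 200/313
mL = 0·sL + -1·sR = -200/313
mR = 1·sL + -1/2·sR = 8420/12833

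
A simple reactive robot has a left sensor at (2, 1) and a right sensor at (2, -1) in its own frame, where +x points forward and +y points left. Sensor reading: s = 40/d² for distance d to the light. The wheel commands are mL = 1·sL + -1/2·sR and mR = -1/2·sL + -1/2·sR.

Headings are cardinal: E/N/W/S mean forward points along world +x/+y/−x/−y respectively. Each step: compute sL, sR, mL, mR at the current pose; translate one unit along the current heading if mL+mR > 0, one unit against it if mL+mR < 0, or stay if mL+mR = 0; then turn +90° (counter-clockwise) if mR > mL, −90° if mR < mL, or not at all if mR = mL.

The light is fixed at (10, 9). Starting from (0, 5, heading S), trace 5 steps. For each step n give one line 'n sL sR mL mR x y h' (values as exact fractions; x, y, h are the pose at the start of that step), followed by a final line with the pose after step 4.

0 40/117 40/157 3940/18369 -5480/18369 0 5 S
1 1/4 10/37 17/148 -77/296 0 6 W
2 40/101 8/13 116/1313 -664/1313 1 6 N
3 20/29 20/37 450/1073 -660/1073 1 5 E
4 40/117 40/157 3940/18369 -5480/18369 0 5 S
final 0 6 W

n=0: pose=(0,5,S); sL=40/117, sR=40/157; mL=3940/18369, mR=-5480/18369; mL+mR=-1540/18369 → advance -1; mR−mL=-20/39 → turn -1·90°
n=1: pose=(0,6,W); sL=1/4, sR=10/37; mL=17/148, mR=-77/296; mL+mR=-43/296 → advance -1; mR−mL=-3/8 → turn -1·90°
n=2: pose=(1,6,N); sL=40/101, sR=8/13; mL=116/1313, mR=-664/1313; mL+mR=-548/1313 → advance -1; mR−mL=-60/101 → turn -1·90°
n=3: pose=(1,5,E); sL=20/29, sR=20/37; mL=450/1073, mR=-660/1073; mL+mR=-210/1073 → advance -1; mR−mL=-30/29 → turn -1·90°
n=4: pose=(0,5,S); sL=40/117, sR=40/157; mL=3940/18369, mR=-5480/18369; mL+mR=-1540/18369 → advance -1; mR−mL=-20/39 → turn -1·90°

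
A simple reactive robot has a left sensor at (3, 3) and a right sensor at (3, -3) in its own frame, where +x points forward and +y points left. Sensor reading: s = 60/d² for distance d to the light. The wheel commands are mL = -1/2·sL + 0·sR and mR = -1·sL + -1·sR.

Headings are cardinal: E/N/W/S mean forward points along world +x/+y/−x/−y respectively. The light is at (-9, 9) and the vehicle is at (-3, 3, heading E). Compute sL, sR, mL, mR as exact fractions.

2/3 10/27 -1/3 -28/27

left sensor world pos  = (0, 6); dL² = 90
right sensor world pos = (0, 0); dR² = 162
sL = 60/90 = 2/3
sR = 60/162 = 10/27
mL = -1/2·sL + 0·sR = -1/3
mR = -1·sL + -1·sR = -28/27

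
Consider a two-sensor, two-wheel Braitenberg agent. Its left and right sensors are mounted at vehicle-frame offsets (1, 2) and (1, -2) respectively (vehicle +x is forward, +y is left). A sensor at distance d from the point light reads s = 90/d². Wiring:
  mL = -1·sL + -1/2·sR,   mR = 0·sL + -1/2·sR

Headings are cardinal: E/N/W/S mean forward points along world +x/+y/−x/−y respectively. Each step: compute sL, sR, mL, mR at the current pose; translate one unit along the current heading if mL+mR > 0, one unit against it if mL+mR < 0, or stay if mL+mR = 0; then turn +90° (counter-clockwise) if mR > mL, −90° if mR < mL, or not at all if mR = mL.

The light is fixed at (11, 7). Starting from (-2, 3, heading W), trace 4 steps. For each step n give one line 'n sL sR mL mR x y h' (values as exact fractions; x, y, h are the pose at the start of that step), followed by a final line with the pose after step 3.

0 45/116 9/20 -711/1160 -9/40 -2 3 W
1 18/25 90/221 -5103/5525 -45/221 -1 3 S
2 45/61 45/73 -9315/8906 -45/146 -1 4 E
3 90/229 18/25 -4311/5725 -9/25 -2 4 N
final -2 3 W

n=0: pose=(-2,3,W); sL=45/116, sR=9/20; mL=-711/1160, mR=-9/40; mL+mR=-243/290 → advance -1; mR−mL=45/116 → turn +1·90°
n=1: pose=(-1,3,S); sL=18/25, sR=90/221; mL=-5103/5525, mR=-45/221; mL+mR=-6228/5525 → advance -1; mR−mL=18/25 → turn +1·90°
n=2: pose=(-1,4,E); sL=45/61, sR=45/73; mL=-9315/8906, mR=-45/146; mL+mR=-6030/4453 → advance -1; mR−mL=45/61 → turn +1·90°
n=3: pose=(-2,4,N); sL=90/229, sR=18/25; mL=-4311/5725, mR=-9/25; mL+mR=-6372/5725 → advance -1; mR−mL=90/229 → turn +1·90°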